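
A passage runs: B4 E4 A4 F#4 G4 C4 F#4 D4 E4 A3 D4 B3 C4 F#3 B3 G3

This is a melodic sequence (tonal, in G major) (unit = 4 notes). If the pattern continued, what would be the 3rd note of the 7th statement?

With 4-note cells, note 3 of each statement runs A4, F#4, D4, B3.
Carrying that down a 3rd forward: G3 → E3 → C3.

C3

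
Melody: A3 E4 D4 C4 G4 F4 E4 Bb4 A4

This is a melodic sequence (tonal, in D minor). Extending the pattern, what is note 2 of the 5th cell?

Grouping in 3s, the 2nd note of each cell is E4, G4, Bb4.
Extending up a 3rd: D5 → F5.

F5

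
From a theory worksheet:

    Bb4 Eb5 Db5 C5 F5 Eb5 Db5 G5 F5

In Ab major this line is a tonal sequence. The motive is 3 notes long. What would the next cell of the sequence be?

Eb5 Ab5 G5

The 3-note cells begin on Bb4, C5, Db5 — each up a 2nd from the last.
Statement 4 starts on Eb5 and keeps the same diatonic contour: Eb5 Ab5 G5.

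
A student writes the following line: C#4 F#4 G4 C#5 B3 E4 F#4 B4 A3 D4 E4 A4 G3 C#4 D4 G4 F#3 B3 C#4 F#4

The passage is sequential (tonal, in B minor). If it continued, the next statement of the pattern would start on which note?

E3

With a 4-note motive the entries are C#4, B3, A3, G3, F#3, each down a 2nd from the previous.
The next head, down a 2nd from F#3, is E3.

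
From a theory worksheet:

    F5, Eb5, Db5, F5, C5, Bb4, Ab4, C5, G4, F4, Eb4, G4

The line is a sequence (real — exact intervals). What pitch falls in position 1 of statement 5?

A3

The unit is 4 notes. Position-1 pitches of the 3 shown cells: F5, C5, G4.
Extending down a 4th: D4 → A3.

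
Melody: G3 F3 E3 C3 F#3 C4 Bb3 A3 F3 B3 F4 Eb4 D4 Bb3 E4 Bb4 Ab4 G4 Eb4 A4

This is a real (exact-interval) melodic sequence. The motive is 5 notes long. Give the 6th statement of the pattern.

Taking 5-note groups, the heads are G3, C4, F4, Bb4: the pattern moves up a 4th.
Carrying on: Eb5 → Ab5.
Statement 6 starts on Ab5 and keeps the same exact contour: Ab5 Gb5 F5 Db5 G5.

Ab5 Gb5 F5 Db5 G5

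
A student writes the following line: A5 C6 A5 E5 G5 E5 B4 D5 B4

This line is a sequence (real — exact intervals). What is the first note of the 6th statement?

G#3

The 3-note cells begin on A5, E5, B4 — each down a 4th from the last.
Extending the heads down a 4th: F#4 → C#4 → G#3.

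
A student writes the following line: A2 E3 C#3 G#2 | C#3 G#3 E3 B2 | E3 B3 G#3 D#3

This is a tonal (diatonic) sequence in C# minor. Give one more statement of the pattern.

With a 4-note motive the entries are A2, C#3, E3, each up a 3rd from the previous.
Statement 4 starts on G#3 and keeps the same diatonic contour: G#3 D#4 B3 F#3.

G#3 D#4 B3 F#3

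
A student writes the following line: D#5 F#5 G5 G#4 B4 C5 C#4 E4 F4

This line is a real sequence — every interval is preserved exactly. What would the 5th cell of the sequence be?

B2 D3 Eb3

Taking 3-note groups, the heads are D#5, G#4, C#4: the pattern moves down a 5th.
Extending down a 5th: F#3 → B2.
Statement 5 starts on B2 and keeps the same exact contour: B2 D3 Eb3.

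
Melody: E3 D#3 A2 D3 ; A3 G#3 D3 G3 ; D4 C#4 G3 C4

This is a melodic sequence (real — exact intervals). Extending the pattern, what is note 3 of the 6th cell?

The unit is 4 notes. Position-3 pitches of the 3 shown cells: A2, D3, G3.
Extending up a 4th: C4 → F4 → Bb4.

Bb4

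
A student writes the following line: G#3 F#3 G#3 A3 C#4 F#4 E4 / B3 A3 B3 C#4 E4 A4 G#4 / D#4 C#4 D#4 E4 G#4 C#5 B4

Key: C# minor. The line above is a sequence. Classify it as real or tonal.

Every note is diatonic to C# minor.
Cell 1 has +1 semitones from note 3 to 4, but cell 2 has +2 — the interval quality changes while the contour stays the same, which is the hallmark of a tonal sequence.

tonal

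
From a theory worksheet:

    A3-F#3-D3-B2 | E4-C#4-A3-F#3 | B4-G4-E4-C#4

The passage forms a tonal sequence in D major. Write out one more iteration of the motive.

F#5 D5 B4 G4

The 4-note cells begin on A3, E4, B4 — each up a 5th from the last.
So cell 4 is F#5 D5 B4 G4.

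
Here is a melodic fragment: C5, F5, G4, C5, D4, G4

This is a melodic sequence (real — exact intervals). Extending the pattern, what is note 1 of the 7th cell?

With 2-note cells, note 1 of each statement runs C5, G4, D4.
Each moves down a 4th. Continuing: A3 → E3 → B2 → F#2.

F#2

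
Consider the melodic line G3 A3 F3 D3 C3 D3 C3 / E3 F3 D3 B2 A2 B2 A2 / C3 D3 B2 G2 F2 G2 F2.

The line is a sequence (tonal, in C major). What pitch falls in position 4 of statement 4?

With 7-note cells, note 4 of each statement runs D3, B2, G2.
From G2, down a 3rd gives E2.

E2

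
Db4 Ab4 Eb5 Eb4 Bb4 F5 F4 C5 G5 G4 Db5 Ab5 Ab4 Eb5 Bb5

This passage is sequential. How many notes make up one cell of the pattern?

3

Try groups of 3 (5 cells in 15 notes):
Db4 Ab4 Eb5 | Eb4 Bb4 F5 | F4 C5 G5 | G4 Db5 Ab5 | Ab4 Eb5 Bb5
That's a consistent up a 2nd shift per cell, and no other grouping gives one.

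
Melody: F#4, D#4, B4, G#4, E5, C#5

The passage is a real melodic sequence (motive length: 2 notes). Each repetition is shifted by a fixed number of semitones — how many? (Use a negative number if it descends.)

The 2-note cells begin on F#4, B4, E5 — each up a 4th from the last.
Counting half-steps from F#4 to B4: 5.

5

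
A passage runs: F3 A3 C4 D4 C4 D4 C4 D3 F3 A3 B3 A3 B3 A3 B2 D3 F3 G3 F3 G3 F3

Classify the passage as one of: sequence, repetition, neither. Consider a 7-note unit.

sequence

Each 7-note cell is the previous one transposed down a 3rd.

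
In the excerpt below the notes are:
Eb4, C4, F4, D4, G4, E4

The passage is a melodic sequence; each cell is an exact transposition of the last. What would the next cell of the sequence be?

With a 2-note motive the entries are Eb4, F4, G4, each up a 2nd from the previous.
From A4 the exact shape gives A4 F#4.

A4 F#4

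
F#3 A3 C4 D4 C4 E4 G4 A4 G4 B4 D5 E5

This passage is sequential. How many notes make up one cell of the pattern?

4

There are 12 notes; a 4-note unit gives 3 cells:
F#3 A3 C4 D4 | C4 E4 G4 A4 | G4 B4 D5 E5
That's a consistent up a 5th shift per cell, and no other grouping gives one.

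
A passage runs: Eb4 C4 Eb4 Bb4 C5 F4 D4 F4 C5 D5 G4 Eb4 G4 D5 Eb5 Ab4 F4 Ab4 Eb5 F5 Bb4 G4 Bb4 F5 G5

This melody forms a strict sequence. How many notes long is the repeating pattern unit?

5

25 notes total. Splitting into 5 groups of 5:
Eb4 C4 Eb4 Bb4 C5 | F4 D4 F4 C5 D5 | G4 Eb4 G4 D5 Eb5 | Ab4 F4 Ab4 Eb5 F5 | Bb4 G4 Bb4 F5 G5
Every group is a transposition up a 2nd of the one before; no shorter unit works.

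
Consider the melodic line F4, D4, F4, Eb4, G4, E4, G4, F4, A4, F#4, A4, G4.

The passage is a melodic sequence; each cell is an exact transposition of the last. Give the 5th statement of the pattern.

With a 4-note motive the entries are F4, G4, A4, each up a 2nd from the previous.
Carrying on: B4 → C#5.
Statement 5 starts on C#5 and keeps the same exact contour: C#5 A#4 C#5 B4.

C#5 A#4 C#5 B4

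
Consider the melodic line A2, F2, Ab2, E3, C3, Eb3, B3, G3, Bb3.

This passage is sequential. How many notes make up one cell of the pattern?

There are 9 notes; a 3-note unit gives 3 cells:
A2 F2 Ab2 | E3 C3 Eb3 | B3 G3 Bb3
That's a consistent up a 5th shift per cell, and no other grouping gives one.

3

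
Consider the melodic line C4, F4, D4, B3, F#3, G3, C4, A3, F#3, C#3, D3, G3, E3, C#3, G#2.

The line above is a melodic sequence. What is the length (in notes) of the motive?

5

Try groups of 5 (3 cells in 15 notes):
C4 F4 D4 B3 F#3 | G3 C4 A3 F#3 C#3 | D3 G3 E3 C#3 G#2
That's a consistent down a 4th shift per cell, and no other grouping gives one.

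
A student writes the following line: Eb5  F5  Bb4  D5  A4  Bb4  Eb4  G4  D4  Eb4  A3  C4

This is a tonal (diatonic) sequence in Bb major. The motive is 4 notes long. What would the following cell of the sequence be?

G3 A3 D3 F3

With a 4-note motive the entries are Eb5, A4, D4, each down a 5th from the previous.
So cell 4 is G3 A3 D3 F3.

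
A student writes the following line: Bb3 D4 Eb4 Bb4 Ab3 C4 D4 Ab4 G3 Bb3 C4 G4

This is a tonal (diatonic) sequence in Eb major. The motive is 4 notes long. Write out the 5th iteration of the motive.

Eb3 G3 Ab3 Eb4

The 4-note cells begin on Bb3, Ab3, G3 — each down a 2nd from the last.
Carrying on: F3 → Eb3.
So cell 5 is Eb3 G3 Ab3 Eb4.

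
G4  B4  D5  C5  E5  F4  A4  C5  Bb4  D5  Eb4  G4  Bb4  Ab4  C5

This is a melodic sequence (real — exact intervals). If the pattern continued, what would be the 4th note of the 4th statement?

With 5-note cells, note 4 of each statement runs C5, Bb4, Ab4.
From Ab4, down a 2nd gives Gb4.

Gb4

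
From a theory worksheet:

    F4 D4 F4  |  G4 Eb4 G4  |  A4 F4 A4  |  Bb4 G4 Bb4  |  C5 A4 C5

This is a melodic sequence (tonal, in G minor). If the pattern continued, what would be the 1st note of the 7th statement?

The unit is 3 notes. Position-1 pitches of the 5 shown cells: F4, G4, A4, Bb4, C5.
Each moves up a 2nd. Continuing: D5 → Eb5.

Eb5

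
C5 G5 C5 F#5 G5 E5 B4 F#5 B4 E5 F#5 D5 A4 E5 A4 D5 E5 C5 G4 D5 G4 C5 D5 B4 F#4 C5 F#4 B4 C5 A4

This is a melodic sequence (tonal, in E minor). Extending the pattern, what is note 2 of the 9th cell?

F#4

Grouping in 6s, the 2nd note of each cell is G5, F#5, E5, D5, C5.
Carrying that down a 2nd forward: B4 → A4 → G4 → F#4.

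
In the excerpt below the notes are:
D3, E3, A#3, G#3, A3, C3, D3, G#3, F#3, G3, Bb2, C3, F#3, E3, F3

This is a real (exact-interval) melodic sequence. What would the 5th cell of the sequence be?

Gb2 Ab2 D3 C3 Db3

Taking 5-note groups, the heads are D3, C3, Bb2: the pattern moves down a 2nd.
Continuing the starts: Ab2 → Gb2.
So cell 5 is Gb2 Ab2 D3 C3 Db3.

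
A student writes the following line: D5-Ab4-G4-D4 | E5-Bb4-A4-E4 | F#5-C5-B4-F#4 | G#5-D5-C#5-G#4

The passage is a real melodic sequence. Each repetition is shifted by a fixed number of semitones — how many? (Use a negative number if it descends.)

2

With a 4-note motive the entries are D5, E5, F#5, G#5, each up a 2nd from the previous.
Counting half-steps from D5 to E5: 2.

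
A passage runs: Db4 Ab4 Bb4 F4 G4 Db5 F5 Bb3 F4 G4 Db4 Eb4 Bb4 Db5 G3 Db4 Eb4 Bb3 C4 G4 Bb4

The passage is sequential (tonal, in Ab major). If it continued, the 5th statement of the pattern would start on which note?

C3

Unit = 7 notes; the statements start on Db4, Bb3, G3, moving down a 3rd each time.
Extending the heads down a 3rd: Eb3 → C3.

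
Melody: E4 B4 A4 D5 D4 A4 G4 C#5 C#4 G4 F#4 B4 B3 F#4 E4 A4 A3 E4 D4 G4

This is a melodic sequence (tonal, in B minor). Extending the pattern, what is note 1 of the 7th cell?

With 4-note cells, note 1 of each statement runs E4, D4, C#4, B3, A3.
Carrying that down a 2nd forward: G3 → F#3.

F#3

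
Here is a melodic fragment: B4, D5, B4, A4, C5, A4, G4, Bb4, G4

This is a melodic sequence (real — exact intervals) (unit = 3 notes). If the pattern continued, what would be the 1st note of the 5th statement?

Eb4

The unit is 3 notes. Position-1 pitches of the 3 shown cells: B4, A4, G4.
Carrying that down a 2nd forward: F4 → Eb4.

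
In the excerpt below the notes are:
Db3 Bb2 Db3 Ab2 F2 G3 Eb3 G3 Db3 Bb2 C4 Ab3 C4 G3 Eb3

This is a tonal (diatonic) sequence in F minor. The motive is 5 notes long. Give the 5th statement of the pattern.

Taking 5-note groups, the heads are Db3, G3, C4: the pattern moves up a 4th.
Continuing the starts: F4 → Bb4.
Statement 5 starts on Bb4 and keeps the same diatonic contour: Bb4 G4 Bb4 F4 Db4.

Bb4 G4 Bb4 F4 Db4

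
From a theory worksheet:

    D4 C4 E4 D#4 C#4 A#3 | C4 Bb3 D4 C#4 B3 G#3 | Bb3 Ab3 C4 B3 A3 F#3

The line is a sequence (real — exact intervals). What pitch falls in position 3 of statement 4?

Bb3

The unit is 6 notes. Position-3 pitches of the 3 shown cells: E4, D4, C4.
One more down a 2nd gives Bb3.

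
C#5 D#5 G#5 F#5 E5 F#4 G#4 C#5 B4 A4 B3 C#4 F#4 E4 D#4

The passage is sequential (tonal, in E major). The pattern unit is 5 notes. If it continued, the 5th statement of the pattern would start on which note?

With a 5-note motive the entries are C#5, F#4, B3, each down a 5th from the previous.
Extending the heads down a 5th: E3 → A2.

A2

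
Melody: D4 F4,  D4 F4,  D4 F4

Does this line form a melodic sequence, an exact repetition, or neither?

Each 2-note cell is identical (D4 F4), restated at the same pitch.

repetition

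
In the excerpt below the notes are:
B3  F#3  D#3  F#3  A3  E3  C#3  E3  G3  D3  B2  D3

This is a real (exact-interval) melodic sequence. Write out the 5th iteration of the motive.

With a 4-note motive the entries are B3, A3, G3, each down a 2nd from the previous.
Extending down a 2nd: F3 → Eb3.
So cell 5 is Eb3 Bb2 G2 Bb2.

Eb3 Bb2 G2 Bb2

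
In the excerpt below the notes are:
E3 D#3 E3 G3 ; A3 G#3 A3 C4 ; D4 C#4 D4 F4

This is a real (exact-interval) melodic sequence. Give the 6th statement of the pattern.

With a 4-note motive the entries are E3, A3, D4, each up a 4th from the previous.
Extending up a 4th: G4 → C5 → F5.
So cell 6 is F5 E5 F5 Ab5.

F5 E5 F5 Ab5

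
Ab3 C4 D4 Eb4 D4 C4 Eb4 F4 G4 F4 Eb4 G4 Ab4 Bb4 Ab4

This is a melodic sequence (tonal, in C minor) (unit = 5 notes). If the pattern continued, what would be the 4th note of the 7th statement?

C6

Grouping in 5s, the 4th note of each cell is Eb4, G4, Bb4.
Each moves up a 3rd. Continuing: D5 → F5 → Ab5 → C6.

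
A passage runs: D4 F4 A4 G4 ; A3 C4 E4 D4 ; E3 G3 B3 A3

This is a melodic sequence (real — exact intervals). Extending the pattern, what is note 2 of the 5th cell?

A2

The unit is 4 notes. Position-2 pitches of the 3 shown cells: F4, C4, G3.
Carrying that down a 4th forward: D3 → A2.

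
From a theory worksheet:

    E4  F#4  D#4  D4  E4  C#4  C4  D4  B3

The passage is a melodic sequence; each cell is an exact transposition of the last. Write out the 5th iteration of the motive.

Ab3 Bb3 G3

Taking 3-note groups, the heads are E4, D4, C4: the pattern moves down a 2nd.
Extending down a 2nd: Bb3 → Ab3.
From Ab3 the exact shape gives Ab3 Bb3 G3.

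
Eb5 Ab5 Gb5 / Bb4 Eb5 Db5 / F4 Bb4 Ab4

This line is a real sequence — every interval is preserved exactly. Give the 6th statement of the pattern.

D3 G3 F3

Unit = 3 notes; the statements start on Eb5, Bb4, F4, moving down a 4th each time.
Extending down a 4th: C4 → G3 → D3.
Statement 6 starts on D3 and keeps the same exact contour: D3 G3 F3.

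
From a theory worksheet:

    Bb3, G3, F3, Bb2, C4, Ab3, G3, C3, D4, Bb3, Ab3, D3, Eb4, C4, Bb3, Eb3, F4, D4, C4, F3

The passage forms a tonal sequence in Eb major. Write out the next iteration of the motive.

Taking 4-note groups, the heads are Bb3, C4, D4, Eb4, F4: the pattern moves up a 2nd.
So cell 6 is G4 Eb4 D4 G3.

G4 Eb4 D4 G3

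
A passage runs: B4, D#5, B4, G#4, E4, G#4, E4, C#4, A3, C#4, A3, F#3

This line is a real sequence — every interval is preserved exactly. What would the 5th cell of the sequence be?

The 4-note cells begin on B4, E4, A3 — each down a 5th from the last.
Carrying on: D3 → G2.
Statement 5 starts on G2 and keeps the same exact contour: G2 B2 G2 E2.

G2 B2 G2 E2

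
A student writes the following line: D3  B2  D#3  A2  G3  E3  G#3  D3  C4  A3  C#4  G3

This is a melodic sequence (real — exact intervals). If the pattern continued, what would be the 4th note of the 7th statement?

The unit is 4 notes. Position-4 pitches of the 3 shown cells: A2, D3, G3.
Extending up a 4th: C4 → F4 → Bb4 → Eb5.

Eb5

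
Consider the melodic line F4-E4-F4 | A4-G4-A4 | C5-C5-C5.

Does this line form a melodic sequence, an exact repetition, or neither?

Note 2 of cell 3 is C5; if this were a sequence it would be B4. No unit length gives a consistent transposition pattern.

neither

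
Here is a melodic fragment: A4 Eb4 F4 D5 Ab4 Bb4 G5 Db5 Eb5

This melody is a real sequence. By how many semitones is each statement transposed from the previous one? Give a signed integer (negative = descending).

5

Unit = 3 notes; the statements start on A4, D5, G5, moving up a 4th each time.
Counting half-steps from A4 to D5: 5.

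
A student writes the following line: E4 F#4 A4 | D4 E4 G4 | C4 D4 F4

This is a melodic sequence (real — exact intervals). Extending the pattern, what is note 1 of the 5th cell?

With 3-note cells, note 1 of each statement runs E4, D4, C4.
Extending down a 2nd: Bb3 → Ab3.

Ab3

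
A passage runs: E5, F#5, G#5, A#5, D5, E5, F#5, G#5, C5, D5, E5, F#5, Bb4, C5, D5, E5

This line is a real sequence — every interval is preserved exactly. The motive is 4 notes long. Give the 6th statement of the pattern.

Gb4 Ab4 Bb4 C5

Unit = 4 notes; the statements start on E5, D5, C5, Bb4, moving down a 2nd each time.
Extending down a 2nd: Ab4 → Gb4.
So cell 6 is Gb4 Ab4 Bb4 C5.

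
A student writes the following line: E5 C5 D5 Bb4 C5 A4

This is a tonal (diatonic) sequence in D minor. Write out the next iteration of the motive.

The 2-note cells begin on E5, D5, C5 — each down a 2nd from the last.
So cell 4 is Bb4 G4.

Bb4 G4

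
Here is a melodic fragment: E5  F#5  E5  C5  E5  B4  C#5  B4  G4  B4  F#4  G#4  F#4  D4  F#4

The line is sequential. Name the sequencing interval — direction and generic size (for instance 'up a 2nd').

The 5-note cells begin on E5, B4, F#4 — each down a 4th from the last.
From E5 to B4: down a 4th.

down a 4th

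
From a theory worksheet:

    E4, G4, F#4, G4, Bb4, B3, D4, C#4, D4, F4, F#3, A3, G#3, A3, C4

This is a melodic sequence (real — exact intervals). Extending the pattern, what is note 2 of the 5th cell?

B2

With 5-note cells, note 2 of each statement runs G4, D4, A3.
Carrying that down a 4th forward: E3 → B2.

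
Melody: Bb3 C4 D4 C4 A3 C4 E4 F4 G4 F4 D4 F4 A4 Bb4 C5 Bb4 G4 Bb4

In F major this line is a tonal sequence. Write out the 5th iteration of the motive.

Unit = 6 notes; the statements start on Bb3, E4, A4, moving up a 4th each time.
Continuing the starts: D5 → G5.
Statement 5 starts on G5 and keeps the same diatonic contour: G5 A5 Bb5 A5 F5 A5.

G5 A5 Bb5 A5 F5 A5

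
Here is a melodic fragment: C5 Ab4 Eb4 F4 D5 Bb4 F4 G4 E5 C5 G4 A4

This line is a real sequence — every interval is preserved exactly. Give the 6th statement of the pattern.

A#5 F#5 C#5 D#5

Unit = 4 notes; the statements start on C5, D5, E5, moving up a 2nd each time.
Carrying on: F#5 → G#5 → A#5.
So cell 6 is A#5 F#5 C#5 D#5.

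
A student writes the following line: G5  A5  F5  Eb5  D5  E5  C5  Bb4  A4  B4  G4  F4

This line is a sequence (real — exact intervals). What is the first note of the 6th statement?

F#3

Taking 4-note groups, the heads are G5, D5, A4: the pattern moves down a 4th.
Continuing: E4 → B3 → F#3. Statement 6 starts on F#3.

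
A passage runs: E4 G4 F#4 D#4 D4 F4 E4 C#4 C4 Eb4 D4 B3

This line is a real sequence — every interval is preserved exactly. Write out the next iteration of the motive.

Bb3 Db4 C4 A3

The 4-note cells begin on E4, D4, C4 — each down a 2nd from the last.
Statement 4 starts on Bb3 and keeps the same exact contour: Bb3 Db4 C4 A3.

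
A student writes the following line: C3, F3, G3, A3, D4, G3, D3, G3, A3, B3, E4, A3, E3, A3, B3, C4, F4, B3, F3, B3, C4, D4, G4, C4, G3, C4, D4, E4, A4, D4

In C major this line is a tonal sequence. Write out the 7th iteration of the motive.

With a 6-note motive the entries are C3, D3, E3, F3, G3, each up a 2nd from the previous.
Carrying on: A3 → B3.
Statement 7 starts on B3 and keeps the same diatonic contour: B3 E4 F4 G4 C5 F4.

B3 E4 F4 G4 C5 F4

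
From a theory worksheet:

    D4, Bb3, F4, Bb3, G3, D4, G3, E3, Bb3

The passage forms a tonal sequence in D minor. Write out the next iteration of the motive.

E3 C3 G3

Unit = 3 notes; the statements start on D4, Bb3, G3, moving down a 3rd each time.
From E3 the diatonic shape gives E3 C3 G3.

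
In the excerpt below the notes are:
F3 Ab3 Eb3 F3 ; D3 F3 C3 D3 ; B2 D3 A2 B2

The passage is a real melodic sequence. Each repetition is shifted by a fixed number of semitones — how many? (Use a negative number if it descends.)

With a 4-note motive the entries are F3, D3, B2, each down a 3rd from the previous.
F3 to D3 spans -3 semitones.

-3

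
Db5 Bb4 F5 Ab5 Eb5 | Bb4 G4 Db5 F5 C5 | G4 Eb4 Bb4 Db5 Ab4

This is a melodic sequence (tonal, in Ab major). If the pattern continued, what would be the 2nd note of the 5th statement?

Ab3

Grouping in 5s, the 2nd note of each cell is Bb4, G4, Eb4.
Carrying that down a 3rd forward: C4 → Ab3.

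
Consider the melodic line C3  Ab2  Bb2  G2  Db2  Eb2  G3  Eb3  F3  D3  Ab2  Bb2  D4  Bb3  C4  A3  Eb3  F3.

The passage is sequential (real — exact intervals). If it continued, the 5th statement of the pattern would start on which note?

Taking 6-note groups, the heads are C3, G3, D4: the pattern moves up a 5th.
Continuing: A4 → E5. Statement 5 starts on E5.

E5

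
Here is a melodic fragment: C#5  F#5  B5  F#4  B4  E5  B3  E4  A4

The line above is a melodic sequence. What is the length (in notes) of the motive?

Try groups of 3 (3 cells in 9 notes):
C#5 F#5 B5 | F#4 B4 E5 | B3 E4 A4
Each cell is the previous one down a 5th — so the unit is 3 notes.

3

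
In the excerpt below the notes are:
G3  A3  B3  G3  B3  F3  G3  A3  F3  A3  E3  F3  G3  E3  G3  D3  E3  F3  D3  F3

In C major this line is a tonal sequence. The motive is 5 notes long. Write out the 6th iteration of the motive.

The 5-note cells begin on G3, F3, E3, D3 — each down a 2nd from the last.
Carrying on: C3 → B2.
So cell 6 is B2 C3 D3 B2 D3.

B2 C3 D3 B2 D3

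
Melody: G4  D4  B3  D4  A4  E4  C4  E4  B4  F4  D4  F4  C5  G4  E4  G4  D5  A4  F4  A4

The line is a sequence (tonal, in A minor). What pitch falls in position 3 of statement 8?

With 4-note cells, note 3 of each statement runs B3, C4, D4, E4, F4.
Each moves up a 2nd. Continuing: G4 → A4 → B4.

B4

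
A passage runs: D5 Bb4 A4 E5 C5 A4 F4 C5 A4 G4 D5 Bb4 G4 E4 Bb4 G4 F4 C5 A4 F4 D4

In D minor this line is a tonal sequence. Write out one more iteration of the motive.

A4 F4 E4 Bb4 G4 E4 C4

The 7-note cells begin on D5, C5, Bb4 — each down a 2nd from the last.
So cell 4 is A4 F4 E4 Bb4 G4 E4 C4.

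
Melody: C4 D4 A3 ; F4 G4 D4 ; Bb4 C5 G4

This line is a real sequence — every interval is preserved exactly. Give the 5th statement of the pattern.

Ab5 Bb5 F5

With a 3-note motive the entries are C4, F4, Bb4, each up a 4th from the previous.
Carrying on: Eb5 → Ab5.
So cell 5 is Ab5 Bb5 F5.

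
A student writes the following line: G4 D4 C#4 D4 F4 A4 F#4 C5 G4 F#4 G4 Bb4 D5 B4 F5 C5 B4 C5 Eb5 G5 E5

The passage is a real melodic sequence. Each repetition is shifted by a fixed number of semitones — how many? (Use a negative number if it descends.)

Taking 7-note groups, the heads are G4, C5, F5: the pattern moves up a 4th.
G4→C5 is 72 − 67 = 5 semitones.

5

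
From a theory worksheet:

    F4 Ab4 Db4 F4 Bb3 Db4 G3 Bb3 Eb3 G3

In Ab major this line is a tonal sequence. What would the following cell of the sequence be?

C3 Eb3

Taking 2-note groups, the heads are F4, Db4, Bb3, G3, Eb3: the pattern moves down a 3rd.
So cell 6 is C3 Eb3.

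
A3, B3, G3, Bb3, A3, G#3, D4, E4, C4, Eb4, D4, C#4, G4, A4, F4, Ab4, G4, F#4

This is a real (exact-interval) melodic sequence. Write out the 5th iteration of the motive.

F5 G5 Eb5 Gb5 F5 E5

Unit = 6 notes; the statements start on A3, D4, G4, moving up a 4th each time.
Carrying on: C5 → F5.
Statement 5 starts on F5 and keeps the same exact contour: F5 G5 Eb5 Gb5 F5 E5.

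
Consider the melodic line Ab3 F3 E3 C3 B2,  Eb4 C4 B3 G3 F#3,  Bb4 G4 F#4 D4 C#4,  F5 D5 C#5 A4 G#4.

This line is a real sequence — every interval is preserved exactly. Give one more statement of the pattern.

Unit = 5 notes; the statements start on Ab3, Eb4, Bb4, F5, moving up a 5th each time.
So cell 5 is C6 A5 G#5 E5 D#5.

C6 A5 G#5 E5 D#5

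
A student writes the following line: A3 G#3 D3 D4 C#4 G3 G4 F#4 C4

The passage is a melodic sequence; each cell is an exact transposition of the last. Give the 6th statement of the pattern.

Bb5 A5 Eb5

With a 3-note motive the entries are A3, D4, G4, each up a 4th from the previous.
Continuing the starts: C5 → F5 → Bb5.
Statement 6 starts on Bb5 and keeps the same exact contour: Bb5 A5 Eb5.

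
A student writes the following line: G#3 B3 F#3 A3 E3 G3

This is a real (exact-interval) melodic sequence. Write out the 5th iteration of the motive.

C3 Eb3

Taking 2-note groups, the heads are G#3, F#3, E3: the pattern moves down a 2nd.
Continuing the starts: D3 → C3.
Statement 5 starts on C3 and keeps the same exact contour: C3 Eb3.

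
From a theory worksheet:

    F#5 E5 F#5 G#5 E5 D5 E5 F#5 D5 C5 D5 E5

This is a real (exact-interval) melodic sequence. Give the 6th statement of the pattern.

Taking 4-note groups, the heads are F#5, E5, D5: the pattern moves down a 2nd.
Extending down a 2nd: C5 → Bb4 → Ab4.
From Ab4 the exact shape gives Ab4 Gb4 Ab4 Bb4.

Ab4 Gb4 Ab4 Bb4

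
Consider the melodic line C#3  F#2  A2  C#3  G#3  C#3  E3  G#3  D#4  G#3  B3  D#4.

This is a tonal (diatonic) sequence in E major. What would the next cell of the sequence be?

With a 4-note motive the entries are C#3, G#3, D#4, each up a 5th from the previous.
So cell 4 is A4 D#4 F#4 A4.

A4 D#4 F#4 A4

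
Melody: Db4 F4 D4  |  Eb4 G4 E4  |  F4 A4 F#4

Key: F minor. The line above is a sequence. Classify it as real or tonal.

real

Each cell has the same semitone pattern (4, -3) — intervals are preserved exactly.
And D4 lies outside F minor, so the sequence is real rather than tonal.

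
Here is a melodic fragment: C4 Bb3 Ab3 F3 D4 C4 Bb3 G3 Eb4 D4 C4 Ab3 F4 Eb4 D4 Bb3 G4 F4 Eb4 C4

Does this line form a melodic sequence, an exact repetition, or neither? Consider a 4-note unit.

sequence

Each 4-note cell is the previous one transposed up a 2nd.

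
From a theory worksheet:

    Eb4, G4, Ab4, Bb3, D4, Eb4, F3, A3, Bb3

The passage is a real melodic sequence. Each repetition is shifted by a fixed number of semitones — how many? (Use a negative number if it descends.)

The 3-note cells begin on Eb4, Bb3, F3 — each down a 4th from the last.
Counting half-steps from Eb4 to Bb3: -5.

-5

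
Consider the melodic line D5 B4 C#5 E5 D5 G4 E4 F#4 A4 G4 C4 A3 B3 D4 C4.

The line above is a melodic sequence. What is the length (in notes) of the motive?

5

There are 15 notes; a 5-note unit gives 3 cells:
D5 B4 C#5 E5 D5 | G4 E4 F#4 A4 G4 | C4 A3 B3 D4 C4
Each cell is the previous one down a 5th — so the unit is 5 notes.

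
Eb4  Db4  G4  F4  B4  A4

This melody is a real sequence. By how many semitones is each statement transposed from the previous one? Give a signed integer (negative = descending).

The 2-note cells begin on Eb4, G4, B4 — each up a 3rd from the last.
Counting half-steps from Eb4 to G4: 4.

4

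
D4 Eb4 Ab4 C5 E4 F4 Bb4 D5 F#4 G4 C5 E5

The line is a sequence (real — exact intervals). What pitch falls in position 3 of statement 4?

Grouping in 4s, the 3rd note of each cell is Ab4, Bb4, C5.
Each moves up a 2nd; the next is D5.

D5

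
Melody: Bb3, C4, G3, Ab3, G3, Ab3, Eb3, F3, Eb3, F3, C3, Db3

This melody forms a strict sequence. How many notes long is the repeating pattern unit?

12 notes total. Splitting into 3 groups of 4:
Bb3 C4 G3 Ab3 | G3 Ab3 Eb3 F3 | Eb3 F3 C3 Db3
That's a consistent down a 3rd shift per cell, and no other grouping gives one.

4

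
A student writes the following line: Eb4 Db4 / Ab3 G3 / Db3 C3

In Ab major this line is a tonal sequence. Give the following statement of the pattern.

G2 F2

The 2-note cells begin on Eb4, Ab3, Db3 — each down a 5th from the last.
From G2 the diatonic shape gives G2 F2.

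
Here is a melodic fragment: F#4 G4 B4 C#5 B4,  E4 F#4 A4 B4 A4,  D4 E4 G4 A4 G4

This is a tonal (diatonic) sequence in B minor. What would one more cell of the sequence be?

C#4 D4 F#4 G4 F#4

With a 5-note motive the entries are F#4, E4, D4, each down a 2nd from the previous.
Statement 4 starts on C#4 and keeps the same diatonic contour: C#4 D4 F#4 G4 F#4.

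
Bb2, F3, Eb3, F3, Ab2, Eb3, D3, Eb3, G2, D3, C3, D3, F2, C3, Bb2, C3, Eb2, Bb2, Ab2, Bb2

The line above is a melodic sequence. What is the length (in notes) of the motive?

20 notes total. Splitting into 5 groups of 4:
Bb2 F3 Eb3 F3 | Ab2 Eb3 D3 Eb3 | G2 D3 C3 D3 | F2 C3 Bb2 C3 | Eb2 Bb2 Ab2 Bb2
Every group is a transposition down a 2nd of the one before; no shorter unit works.

4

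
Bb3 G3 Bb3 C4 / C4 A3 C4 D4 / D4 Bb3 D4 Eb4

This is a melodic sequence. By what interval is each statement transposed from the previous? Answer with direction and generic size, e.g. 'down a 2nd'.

Unit = 4 notes; the statements start on Bb3, C4, D4, moving up a 2nd each time.
Bb3 to C4 is up a 2nd.

up a 2nd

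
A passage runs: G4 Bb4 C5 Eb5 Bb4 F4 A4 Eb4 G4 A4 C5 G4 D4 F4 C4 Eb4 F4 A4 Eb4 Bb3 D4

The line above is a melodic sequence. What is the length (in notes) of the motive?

Try groups of 7 (3 cells in 21 notes):
G4 Bb4 C5 Eb5 Bb4 F4 A4 | Eb4 G4 A4 C5 G4 D4 F4 | C4 Eb4 F4 A4 Eb4 Bb3 D4
Each cell is the previous one down a 3rd — so the unit is 7 notes.

7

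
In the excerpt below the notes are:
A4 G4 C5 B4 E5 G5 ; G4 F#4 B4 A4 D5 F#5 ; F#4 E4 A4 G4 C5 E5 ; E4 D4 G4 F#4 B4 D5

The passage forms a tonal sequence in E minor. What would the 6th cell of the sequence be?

The 6-note cells begin on A4, G4, F#4, E4 — each down a 2nd from the last.
Carrying on: D4 → C4.
Statement 6 starts on C4 and keeps the same diatonic contour: C4 B3 E4 D4 G4 B4.

C4 B3 E4 D4 G4 B4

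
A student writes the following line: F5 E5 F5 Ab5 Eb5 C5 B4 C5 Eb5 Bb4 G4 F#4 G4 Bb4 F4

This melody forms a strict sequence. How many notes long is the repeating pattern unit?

5

There are 15 notes; a 5-note unit gives 3 cells:
F5 E5 F5 Ab5 Eb5 | C5 B4 C5 Eb5 Bb4 | G4 F#4 G4 Bb4 F4
Every group is a transposition down a 4th of the one before; no shorter unit works.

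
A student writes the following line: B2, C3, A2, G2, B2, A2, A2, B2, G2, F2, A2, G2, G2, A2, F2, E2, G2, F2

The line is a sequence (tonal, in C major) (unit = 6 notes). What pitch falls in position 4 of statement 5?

Grouping in 6s, the 4th note of each cell is G2, F2, E2.
Carrying that down a 2nd forward: D2 → C2.

C2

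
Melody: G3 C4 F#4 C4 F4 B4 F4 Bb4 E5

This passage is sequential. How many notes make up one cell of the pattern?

3

There are 9 notes; a 3-note unit gives 3 cells:
G3 C4 F#4 | C4 F4 B4 | F4 Bb4 E5
That's a consistent up a 4th shift per cell, and no other grouping gives one.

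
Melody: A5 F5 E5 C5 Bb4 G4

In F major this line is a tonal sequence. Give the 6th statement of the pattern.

With a 2-note motive the entries are A5, E5, Bb4, each down a 4th from the previous.
Extending down a 4th: F4 → C4 → G3.
Statement 6 starts on G3 and keeps the same diatonic contour: G3 E3.

G3 E3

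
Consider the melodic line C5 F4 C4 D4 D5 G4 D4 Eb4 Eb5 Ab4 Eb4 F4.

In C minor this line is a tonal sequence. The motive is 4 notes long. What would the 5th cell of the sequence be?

Taking 4-note groups, the heads are C5, D5, Eb5: the pattern moves up a 2nd.
Extending up a 2nd: F5 → G5.
From G5 the diatonic shape gives G5 C5 G4 Ab4.

G5 C5 G4 Ab4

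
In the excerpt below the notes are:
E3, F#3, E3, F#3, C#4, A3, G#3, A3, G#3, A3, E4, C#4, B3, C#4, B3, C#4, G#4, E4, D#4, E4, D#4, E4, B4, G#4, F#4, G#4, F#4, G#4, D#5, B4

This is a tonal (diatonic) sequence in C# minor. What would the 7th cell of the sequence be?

C#5 D#5 C#5 D#5 A5 F#5

With a 6-note motive the entries are E3, G#3, B3, D#4, F#4, each up a 3rd from the previous.
Carrying on: A4 → C#5.
From C#5 the diatonic shape gives C#5 D#5 C#5 D#5 A5 F#5.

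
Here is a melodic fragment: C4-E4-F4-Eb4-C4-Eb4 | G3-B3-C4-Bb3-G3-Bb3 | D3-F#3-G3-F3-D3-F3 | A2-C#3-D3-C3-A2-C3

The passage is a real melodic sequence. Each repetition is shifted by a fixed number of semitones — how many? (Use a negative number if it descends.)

-5

Taking 6-note groups, the heads are C4, G3, D3, A2: the pattern moves down a 4th.
C4 to G3 spans -5 semitones.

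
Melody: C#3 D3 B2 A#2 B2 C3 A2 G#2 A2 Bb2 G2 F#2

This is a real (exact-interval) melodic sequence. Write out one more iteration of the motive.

The 4-note cells begin on C#3, B2, A2 — each down a 2nd from the last.
So cell 4 is G2 Ab2 F2 E2.

G2 Ab2 F2 E2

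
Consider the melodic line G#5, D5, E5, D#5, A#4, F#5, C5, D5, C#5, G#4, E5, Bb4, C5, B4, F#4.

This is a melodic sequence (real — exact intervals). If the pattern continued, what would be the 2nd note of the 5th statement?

Gb4

The unit is 5 notes. Position-2 pitches of the 3 shown cells: D5, C5, Bb4.
Carrying that down a 2nd forward: Ab4 → Gb4.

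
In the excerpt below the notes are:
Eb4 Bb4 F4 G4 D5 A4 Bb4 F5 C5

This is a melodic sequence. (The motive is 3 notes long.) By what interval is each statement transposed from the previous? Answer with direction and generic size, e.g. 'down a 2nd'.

up a 3rd

Taking 3-note groups, the heads are Eb4, G4, Bb4: the pattern moves up a 3rd.
From Eb4 to G4: up a 3rd.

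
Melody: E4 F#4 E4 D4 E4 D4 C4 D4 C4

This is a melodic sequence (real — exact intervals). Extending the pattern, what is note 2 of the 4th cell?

C4

Grouping in 3s, the 2nd note of each cell is F#4, E4, D4.
One more down a 2nd gives C4.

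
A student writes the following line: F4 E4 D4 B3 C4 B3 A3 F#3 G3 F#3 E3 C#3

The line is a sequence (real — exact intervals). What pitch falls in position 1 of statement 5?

A2

Grouping in 4s, the 1st note of each cell is F4, C4, G3.
Extending down a 4th: D3 → A2.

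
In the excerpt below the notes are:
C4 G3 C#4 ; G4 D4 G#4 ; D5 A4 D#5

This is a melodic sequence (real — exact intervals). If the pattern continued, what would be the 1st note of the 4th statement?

A5

With 3-note cells, note 1 of each statement runs C4, G4, D5.
Each moves up a 5th; the next is A5.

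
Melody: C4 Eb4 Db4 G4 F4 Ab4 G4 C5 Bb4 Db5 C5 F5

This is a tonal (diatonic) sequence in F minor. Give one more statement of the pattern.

Eb5 G5 F5 Bb5

Taking 4-note groups, the heads are C4, F4, Bb4: the pattern moves up a 4th.
So cell 4 is Eb5 G5 F5 Bb5.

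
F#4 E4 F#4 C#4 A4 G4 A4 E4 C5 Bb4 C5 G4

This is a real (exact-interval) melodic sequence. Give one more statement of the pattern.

Eb5 Db5 Eb5 Bb4

Unit = 4 notes; the statements start on F#4, A4, C5, moving up a 3rd each time.
Statement 4 starts on Eb5 and keeps the same exact contour: Eb5 Db5 Eb5 Bb4.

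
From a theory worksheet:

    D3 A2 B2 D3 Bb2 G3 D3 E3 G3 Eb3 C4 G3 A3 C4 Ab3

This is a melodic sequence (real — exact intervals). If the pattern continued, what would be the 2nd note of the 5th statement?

The unit is 5 notes. Position-2 pitches of the 3 shown cells: A2, D3, G3.
Carrying that up a 4th forward: C4 → F4.

F4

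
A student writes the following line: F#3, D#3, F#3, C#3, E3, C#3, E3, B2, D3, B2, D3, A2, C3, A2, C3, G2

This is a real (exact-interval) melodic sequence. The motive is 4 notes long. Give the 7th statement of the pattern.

Gb2 Eb2 Gb2 Db2

With a 4-note motive the entries are F#3, E3, D3, C3, each down a 2nd from the previous.
Extending down a 2nd: Bb2 → Ab2 → Gb2.
So cell 7 is Gb2 Eb2 Gb2 Db2.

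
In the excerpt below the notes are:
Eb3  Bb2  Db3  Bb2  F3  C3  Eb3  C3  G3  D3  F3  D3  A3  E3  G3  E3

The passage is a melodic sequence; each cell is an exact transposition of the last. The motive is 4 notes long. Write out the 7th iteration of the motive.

Taking 4-note groups, the heads are Eb3, F3, G3, A3: the pattern moves up a 2nd.
Continuing the starts: B3 → C#4 → D#4.
So cell 7 is D#4 A#3 C#4 A#3.

D#4 A#3 C#4 A#3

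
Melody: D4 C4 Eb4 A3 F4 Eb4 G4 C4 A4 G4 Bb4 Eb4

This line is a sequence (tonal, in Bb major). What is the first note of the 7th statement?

Taking 4-note groups, the heads are D4, F4, A4: the pattern moves up a 3rd.
Extending the heads up a 3rd: C5 → Eb5 → G5 → Bb5.

Bb5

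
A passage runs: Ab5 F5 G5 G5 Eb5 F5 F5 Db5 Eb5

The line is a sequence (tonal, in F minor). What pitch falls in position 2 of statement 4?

C5

Grouping in 3s, the 2nd note of each cell is F5, Eb5, Db5.
Each moves down a 2nd; the next is C5.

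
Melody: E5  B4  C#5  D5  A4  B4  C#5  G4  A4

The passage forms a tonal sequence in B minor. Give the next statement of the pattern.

Unit = 3 notes; the statements start on E5, D5, C#5, moving down a 2nd each time.
Statement 4 starts on B4 and keeps the same diatonic contour: B4 F#4 G4.

B4 F#4 G4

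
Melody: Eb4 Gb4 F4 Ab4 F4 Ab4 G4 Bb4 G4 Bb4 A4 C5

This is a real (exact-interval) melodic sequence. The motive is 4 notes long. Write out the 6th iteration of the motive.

Unit = 4 notes; the statements start on Eb4, F4, G4, moving up a 2nd each time.
Continuing the starts: A4 → B4 → C#5.
So cell 6 is C#5 E5 D#5 F#5.

C#5 E5 D#5 F#5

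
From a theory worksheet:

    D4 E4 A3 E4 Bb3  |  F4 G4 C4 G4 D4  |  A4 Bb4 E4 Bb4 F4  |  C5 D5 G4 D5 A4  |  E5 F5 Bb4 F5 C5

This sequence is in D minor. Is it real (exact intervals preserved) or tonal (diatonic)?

Every note is diatonic to D minor.
Cell 1 has -6 semitones from note 4 to 5, but cell 2 has -5 — the interval quality changes while the contour stays the same, which is the hallmark of a tonal sequence.

tonal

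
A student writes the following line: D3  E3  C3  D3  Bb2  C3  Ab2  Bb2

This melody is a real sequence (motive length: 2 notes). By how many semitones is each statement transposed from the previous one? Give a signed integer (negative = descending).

-2

Taking 2-note groups, the heads are D3, C3, Bb2, Ab2: the pattern moves down a 2nd.
Counting half-steps from D3 to C3: -2.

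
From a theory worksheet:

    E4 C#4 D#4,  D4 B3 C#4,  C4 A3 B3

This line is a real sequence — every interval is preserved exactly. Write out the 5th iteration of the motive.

Ab3 F3 G3

Taking 3-note groups, the heads are E4, D4, C4: the pattern moves down a 2nd.
Extending down a 2nd: Bb3 → Ab3.
From Ab3 the exact shape gives Ab3 F3 G3.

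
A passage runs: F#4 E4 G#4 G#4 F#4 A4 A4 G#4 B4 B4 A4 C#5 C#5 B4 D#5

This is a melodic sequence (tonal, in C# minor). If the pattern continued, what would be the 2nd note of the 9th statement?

With 3-note cells, note 2 of each statement runs E4, F#4, G#4, A4, B4.
Each moves up a 2nd. Continuing: C#5 → D#5 → E5 → F#5.

F#5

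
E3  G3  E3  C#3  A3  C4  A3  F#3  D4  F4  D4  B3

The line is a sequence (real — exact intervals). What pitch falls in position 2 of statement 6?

Ab5

With 4-note cells, note 2 of each statement runs G3, C4, F4.
Carrying that up a 4th forward: Bb4 → Eb5 → Ab5.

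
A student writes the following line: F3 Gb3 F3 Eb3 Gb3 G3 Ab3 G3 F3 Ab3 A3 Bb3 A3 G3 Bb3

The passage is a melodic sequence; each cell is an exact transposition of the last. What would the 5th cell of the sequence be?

Unit = 5 notes; the statements start on F3, G3, A3, moving up a 2nd each time.
Continuing the starts: B3 → C#4.
So cell 5 is C#4 D4 C#4 B3 D4.

C#4 D4 C#4 B3 D4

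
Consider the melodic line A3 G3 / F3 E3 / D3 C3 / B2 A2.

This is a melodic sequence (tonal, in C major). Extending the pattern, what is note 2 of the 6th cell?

D2

The unit is 2 notes. Position-2 pitches of the 4 shown cells: G3, E3, C3, A2.
Each moves down a 3rd. Continuing: F2 → D2.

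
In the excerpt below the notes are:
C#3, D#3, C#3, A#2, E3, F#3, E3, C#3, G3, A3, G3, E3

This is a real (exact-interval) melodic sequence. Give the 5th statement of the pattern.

Db4 Eb4 Db4 Bb3

The 4-note cells begin on C#3, E3, G3 — each up a 3rd from the last.
Continuing the starts: Bb3 → Db4.
From Db4 the exact shape gives Db4 Eb4 Db4 Bb3.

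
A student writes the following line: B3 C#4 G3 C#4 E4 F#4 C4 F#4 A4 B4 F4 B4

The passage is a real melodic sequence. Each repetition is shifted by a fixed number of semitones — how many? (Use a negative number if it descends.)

The 4-note cells begin on B3, E4, A4 — each up a 4th from the last.
B3 to E4 spans +5 semitones.

5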